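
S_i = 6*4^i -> [6, 24, 96, 384, 1536]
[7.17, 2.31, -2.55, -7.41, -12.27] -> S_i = 7.17 + -4.86*i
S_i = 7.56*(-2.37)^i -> [7.56, -17.92, 42.46, -100.64, 238.51]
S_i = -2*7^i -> [-2, -14, -98, -686, -4802]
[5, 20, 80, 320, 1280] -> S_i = 5*4^i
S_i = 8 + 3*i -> [8, 11, 14, 17, 20]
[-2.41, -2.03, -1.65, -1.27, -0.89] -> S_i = -2.41 + 0.38*i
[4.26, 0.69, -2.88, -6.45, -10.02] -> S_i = 4.26 + -3.57*i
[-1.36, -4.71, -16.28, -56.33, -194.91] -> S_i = -1.36*3.46^i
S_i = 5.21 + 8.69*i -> [5.21, 13.9, 22.59, 31.28, 39.97]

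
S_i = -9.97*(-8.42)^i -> [-9.97, 83.95, -706.84, 5951.57, -50112.21]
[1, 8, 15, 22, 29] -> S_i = 1 + 7*i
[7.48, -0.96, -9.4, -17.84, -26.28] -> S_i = 7.48 + -8.44*i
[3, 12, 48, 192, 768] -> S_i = 3*4^i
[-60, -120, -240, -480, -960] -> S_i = -60*2^i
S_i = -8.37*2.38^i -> [-8.37, -19.92, -47.41, -112.84, -268.56]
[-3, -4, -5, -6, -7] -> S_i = -3 + -1*i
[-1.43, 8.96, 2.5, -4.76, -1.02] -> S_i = Random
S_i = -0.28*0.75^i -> [-0.28, -0.21, -0.16, -0.12, -0.09]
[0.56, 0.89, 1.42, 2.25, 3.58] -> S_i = 0.56*1.59^i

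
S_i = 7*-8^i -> [7, -56, 448, -3584, 28672]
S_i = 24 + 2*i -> [24, 26, 28, 30, 32]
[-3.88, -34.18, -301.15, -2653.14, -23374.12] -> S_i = -3.88*8.81^i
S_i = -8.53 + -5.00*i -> [-8.53, -13.53, -18.53, -23.53, -28.53]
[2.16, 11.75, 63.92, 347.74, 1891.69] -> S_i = 2.16*5.44^i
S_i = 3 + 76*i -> [3, 79, 155, 231, 307]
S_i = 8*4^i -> [8, 32, 128, 512, 2048]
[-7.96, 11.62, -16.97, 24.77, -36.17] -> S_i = -7.96*(-1.46)^i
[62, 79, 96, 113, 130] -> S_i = 62 + 17*i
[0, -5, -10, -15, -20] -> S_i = 0 + -5*i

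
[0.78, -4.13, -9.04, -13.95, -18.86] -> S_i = 0.78 + -4.91*i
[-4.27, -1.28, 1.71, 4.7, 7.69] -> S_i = -4.27 + 2.99*i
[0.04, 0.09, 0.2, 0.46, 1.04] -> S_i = 0.04*2.26^i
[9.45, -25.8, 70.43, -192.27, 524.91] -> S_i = 9.45*(-2.73)^i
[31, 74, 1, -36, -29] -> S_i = Random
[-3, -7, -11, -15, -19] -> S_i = -3 + -4*i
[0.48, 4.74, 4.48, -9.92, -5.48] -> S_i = Random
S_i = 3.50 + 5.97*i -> [3.5, 9.47, 15.44, 21.41, 27.38]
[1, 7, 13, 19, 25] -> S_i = 1 + 6*i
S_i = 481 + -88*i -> [481, 393, 305, 217, 129]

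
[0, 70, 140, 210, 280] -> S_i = 0 + 70*i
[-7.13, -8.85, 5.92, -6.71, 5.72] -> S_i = Random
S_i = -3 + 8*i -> [-3, 5, 13, 21, 29]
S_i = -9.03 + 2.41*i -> [-9.03, -6.62, -4.21, -1.8, 0.61]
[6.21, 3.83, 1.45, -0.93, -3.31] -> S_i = 6.21 + -2.38*i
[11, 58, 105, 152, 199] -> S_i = 11 + 47*i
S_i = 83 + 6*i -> [83, 89, 95, 101, 107]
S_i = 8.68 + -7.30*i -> [8.68, 1.38, -5.92, -13.22, -20.52]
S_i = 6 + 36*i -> [6, 42, 78, 114, 150]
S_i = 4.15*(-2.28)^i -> [4.15, -9.46, 21.57, -49.19, 112.15]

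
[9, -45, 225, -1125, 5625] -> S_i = 9*-5^i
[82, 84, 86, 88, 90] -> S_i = 82 + 2*i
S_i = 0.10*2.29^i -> [0.1, 0.23, 0.52, 1.2, 2.75]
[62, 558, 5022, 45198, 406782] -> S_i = 62*9^i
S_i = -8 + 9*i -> [-8, 1, 10, 19, 28]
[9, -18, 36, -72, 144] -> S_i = 9*-2^i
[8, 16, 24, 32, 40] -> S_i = 8 + 8*i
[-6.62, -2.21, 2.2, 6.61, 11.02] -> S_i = -6.62 + 4.41*i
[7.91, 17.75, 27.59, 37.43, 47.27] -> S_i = 7.91 + 9.84*i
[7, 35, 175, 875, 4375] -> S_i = 7*5^i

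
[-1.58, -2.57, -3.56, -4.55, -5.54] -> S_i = -1.58 + -0.99*i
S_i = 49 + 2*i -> [49, 51, 53, 55, 57]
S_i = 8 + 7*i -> [8, 15, 22, 29, 36]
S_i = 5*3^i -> [5, 15, 45, 135, 405]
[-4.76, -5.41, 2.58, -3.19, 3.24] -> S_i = Random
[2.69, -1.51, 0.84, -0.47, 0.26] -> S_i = 2.69*(-0.56)^i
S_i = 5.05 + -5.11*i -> [5.05, -0.06, -5.17, -10.28, -15.39]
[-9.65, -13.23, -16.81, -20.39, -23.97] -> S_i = -9.65 + -3.58*i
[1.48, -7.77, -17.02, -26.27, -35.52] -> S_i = 1.48 + -9.25*i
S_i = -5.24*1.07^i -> [-5.24, -5.61, -6.0, -6.42, -6.87]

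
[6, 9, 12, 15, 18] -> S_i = 6 + 3*i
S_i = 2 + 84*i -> [2, 86, 170, 254, 338]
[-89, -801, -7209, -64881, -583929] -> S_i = -89*9^i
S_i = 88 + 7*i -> [88, 95, 102, 109, 116]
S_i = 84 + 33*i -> [84, 117, 150, 183, 216]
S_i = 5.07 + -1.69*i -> [5.07, 3.38, 1.69, 0.0, -1.69]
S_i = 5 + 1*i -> [5, 6, 7, 8, 9]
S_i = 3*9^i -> [3, 27, 243, 2187, 19683]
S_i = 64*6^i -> [64, 384, 2304, 13824, 82944]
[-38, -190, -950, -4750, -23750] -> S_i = -38*5^i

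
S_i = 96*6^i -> [96, 576, 3456, 20736, 124416]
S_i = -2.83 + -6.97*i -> [-2.83, -9.8, -16.77, -23.74, -30.71]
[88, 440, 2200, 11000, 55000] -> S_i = 88*5^i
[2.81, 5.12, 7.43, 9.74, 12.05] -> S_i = 2.81 + 2.31*i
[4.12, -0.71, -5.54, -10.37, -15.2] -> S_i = 4.12 + -4.83*i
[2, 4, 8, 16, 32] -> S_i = 2*2^i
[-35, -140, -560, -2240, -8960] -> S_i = -35*4^i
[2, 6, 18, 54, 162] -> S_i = 2*3^i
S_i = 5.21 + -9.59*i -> [5.21, -4.38, -13.97, -23.56, -33.15]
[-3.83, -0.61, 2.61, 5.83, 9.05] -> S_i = -3.83 + 3.22*i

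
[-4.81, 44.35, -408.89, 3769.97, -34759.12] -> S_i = -4.81*(-9.22)^i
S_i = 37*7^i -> [37, 259, 1813, 12691, 88837]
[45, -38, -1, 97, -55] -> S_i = Random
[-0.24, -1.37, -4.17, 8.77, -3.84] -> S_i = Random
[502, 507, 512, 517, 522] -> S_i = 502 + 5*i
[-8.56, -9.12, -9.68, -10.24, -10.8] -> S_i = -8.56 + -0.56*i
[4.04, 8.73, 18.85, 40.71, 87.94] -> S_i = 4.04*2.16^i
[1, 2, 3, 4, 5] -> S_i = 1 + 1*i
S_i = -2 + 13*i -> [-2, 11, 24, 37, 50]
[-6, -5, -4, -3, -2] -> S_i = -6 + 1*i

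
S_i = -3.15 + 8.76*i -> [-3.15, 5.61, 14.37, 23.13, 31.89]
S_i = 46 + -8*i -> [46, 38, 30, 22, 14]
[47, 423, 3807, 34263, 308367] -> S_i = 47*9^i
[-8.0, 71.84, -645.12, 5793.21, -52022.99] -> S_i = -8.00*(-8.98)^i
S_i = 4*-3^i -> [4, -12, 36, -108, 324]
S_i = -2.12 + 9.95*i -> [-2.12, 7.83, 17.78, 27.73, 37.68]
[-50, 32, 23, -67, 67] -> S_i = Random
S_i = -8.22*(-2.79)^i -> [-8.22, 22.93, -63.99, 178.52, -498.07]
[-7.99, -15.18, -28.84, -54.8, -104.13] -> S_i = -7.99*1.90^i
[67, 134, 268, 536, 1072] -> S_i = 67*2^i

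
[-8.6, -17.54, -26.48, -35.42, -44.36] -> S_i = -8.60 + -8.94*i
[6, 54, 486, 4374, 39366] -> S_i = 6*9^i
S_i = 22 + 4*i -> [22, 26, 30, 34, 38]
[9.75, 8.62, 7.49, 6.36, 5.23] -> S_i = 9.75 + -1.13*i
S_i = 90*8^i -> [90, 720, 5760, 46080, 368640]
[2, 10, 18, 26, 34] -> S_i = 2 + 8*i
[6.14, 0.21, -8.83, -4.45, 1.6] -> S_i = Random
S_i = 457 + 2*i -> [457, 459, 461, 463, 465]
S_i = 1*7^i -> [1, 7, 49, 343, 2401]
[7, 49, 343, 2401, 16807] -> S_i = 7*7^i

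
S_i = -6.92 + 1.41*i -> [-6.92, -5.51, -4.1, -2.69, -1.28]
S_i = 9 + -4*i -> [9, 5, 1, -3, -7]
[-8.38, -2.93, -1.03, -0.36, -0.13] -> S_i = -8.38*0.35^i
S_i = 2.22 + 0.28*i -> [2.22, 2.5, 2.78, 3.06, 3.34]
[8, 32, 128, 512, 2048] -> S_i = 8*4^i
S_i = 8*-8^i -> [8, -64, 512, -4096, 32768]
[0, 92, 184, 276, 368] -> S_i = 0 + 92*i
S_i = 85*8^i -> [85, 680, 5440, 43520, 348160]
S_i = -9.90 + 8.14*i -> [-9.9, -1.76, 6.38, 14.52, 22.66]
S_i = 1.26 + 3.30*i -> [1.26, 4.56, 7.86, 11.16, 14.46]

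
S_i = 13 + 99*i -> [13, 112, 211, 310, 409]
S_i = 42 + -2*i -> [42, 40, 38, 36, 34]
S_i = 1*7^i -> [1, 7, 49, 343, 2401]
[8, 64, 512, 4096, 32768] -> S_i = 8*8^i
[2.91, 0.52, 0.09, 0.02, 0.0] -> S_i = 2.91*0.18^i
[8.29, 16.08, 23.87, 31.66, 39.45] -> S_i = 8.29 + 7.79*i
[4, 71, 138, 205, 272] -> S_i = 4 + 67*i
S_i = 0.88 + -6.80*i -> [0.88, -5.92, -12.72, -19.52, -26.32]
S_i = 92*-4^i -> [92, -368, 1472, -5888, 23552]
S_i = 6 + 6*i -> [6, 12, 18, 24, 30]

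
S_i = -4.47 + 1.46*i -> [-4.47, -3.01, -1.55, -0.09, 1.37]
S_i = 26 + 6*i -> [26, 32, 38, 44, 50]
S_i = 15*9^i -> [15, 135, 1215, 10935, 98415]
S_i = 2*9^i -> [2, 18, 162, 1458, 13122]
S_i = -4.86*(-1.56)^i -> [-4.86, 7.58, -11.83, 18.45, -28.78]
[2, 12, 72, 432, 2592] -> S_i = 2*6^i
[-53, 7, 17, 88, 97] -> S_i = Random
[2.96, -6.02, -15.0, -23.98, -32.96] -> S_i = 2.96 + -8.98*i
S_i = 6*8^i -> [6, 48, 384, 3072, 24576]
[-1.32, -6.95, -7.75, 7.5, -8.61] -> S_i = Random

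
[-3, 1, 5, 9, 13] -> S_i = -3 + 4*i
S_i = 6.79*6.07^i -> [6.79, 41.22, 250.18, 1518.57, 9217.74]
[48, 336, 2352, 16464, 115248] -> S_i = 48*7^i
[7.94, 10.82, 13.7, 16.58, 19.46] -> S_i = 7.94 + 2.88*i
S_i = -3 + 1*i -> [-3, -2, -1, 0, 1]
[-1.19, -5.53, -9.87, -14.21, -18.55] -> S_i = -1.19 + -4.34*i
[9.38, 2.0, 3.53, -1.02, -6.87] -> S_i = Random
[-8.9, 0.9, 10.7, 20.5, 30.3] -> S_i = -8.90 + 9.80*i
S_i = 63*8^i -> [63, 504, 4032, 32256, 258048]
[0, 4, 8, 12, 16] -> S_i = 0 + 4*i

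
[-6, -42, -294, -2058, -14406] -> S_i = -6*7^i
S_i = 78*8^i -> [78, 624, 4992, 39936, 319488]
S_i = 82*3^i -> [82, 246, 738, 2214, 6642]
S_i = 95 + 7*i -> [95, 102, 109, 116, 123]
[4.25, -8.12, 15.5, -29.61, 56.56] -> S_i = 4.25*(-1.91)^i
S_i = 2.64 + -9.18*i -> [2.64, -6.54, -15.72, -24.9, -34.08]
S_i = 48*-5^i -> [48, -240, 1200, -6000, 30000]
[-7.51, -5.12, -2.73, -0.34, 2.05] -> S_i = -7.51 + 2.39*i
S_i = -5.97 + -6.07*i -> [-5.97, -12.04, -18.11, -24.18, -30.25]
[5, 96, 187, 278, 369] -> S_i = 5 + 91*i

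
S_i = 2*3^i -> [2, 6, 18, 54, 162]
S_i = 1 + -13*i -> [1, -12, -25, -38, -51]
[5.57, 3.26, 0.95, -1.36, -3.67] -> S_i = 5.57 + -2.31*i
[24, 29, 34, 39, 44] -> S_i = 24 + 5*i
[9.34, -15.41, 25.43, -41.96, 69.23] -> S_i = 9.34*(-1.65)^i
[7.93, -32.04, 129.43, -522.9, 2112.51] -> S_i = 7.93*(-4.04)^i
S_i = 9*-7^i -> [9, -63, 441, -3087, 21609]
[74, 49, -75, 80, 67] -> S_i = Random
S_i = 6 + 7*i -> [6, 13, 20, 27, 34]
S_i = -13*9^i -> [-13, -117, -1053, -9477, -85293]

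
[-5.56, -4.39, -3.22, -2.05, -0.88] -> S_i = -5.56 + 1.17*i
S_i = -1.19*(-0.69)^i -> [-1.19, 0.82, -0.57, 0.39, -0.27]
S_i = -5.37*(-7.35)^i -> [-5.37, 39.47, -290.1, 2132.24, -15671.97]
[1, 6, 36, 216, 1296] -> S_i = 1*6^i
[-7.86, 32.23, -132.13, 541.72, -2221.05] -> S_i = -7.86*(-4.10)^i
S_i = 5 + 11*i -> [5, 16, 27, 38, 49]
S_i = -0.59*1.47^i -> [-0.59, -0.87, -1.27, -1.87, -2.75]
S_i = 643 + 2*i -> [643, 645, 647, 649, 651]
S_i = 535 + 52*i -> [535, 587, 639, 691, 743]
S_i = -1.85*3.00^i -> [-1.85, -5.55, -16.65, -49.95, -149.85]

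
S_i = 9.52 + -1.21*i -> [9.52, 8.31, 7.1, 5.89, 4.68]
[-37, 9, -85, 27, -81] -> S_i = Random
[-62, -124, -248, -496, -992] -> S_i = -62*2^i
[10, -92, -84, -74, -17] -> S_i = Random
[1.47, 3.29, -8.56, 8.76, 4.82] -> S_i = Random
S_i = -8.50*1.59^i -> [-8.5, -13.52, -21.49, -34.17, -54.33]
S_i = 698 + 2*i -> [698, 700, 702, 704, 706]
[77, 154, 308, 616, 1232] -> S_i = 77*2^i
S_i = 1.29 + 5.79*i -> [1.29, 7.08, 12.87, 18.66, 24.45]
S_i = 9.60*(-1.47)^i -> [9.6, -14.11, 20.74, -30.49, 44.83]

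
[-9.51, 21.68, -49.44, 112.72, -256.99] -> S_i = -9.51*(-2.28)^i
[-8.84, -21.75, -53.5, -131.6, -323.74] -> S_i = -8.84*2.46^i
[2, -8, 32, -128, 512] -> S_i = 2*-4^i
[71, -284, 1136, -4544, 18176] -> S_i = 71*-4^i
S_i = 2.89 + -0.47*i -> [2.89, 2.42, 1.95, 1.48, 1.01]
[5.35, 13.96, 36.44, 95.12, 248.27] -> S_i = 5.35*2.61^i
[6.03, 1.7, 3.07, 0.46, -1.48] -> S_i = Random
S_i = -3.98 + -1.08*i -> [-3.98, -5.06, -6.14, -7.22, -8.3]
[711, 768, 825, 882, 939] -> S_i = 711 + 57*i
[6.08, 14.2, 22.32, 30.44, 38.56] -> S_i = 6.08 + 8.12*i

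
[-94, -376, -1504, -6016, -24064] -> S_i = -94*4^i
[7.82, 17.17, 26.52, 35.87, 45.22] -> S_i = 7.82 + 9.35*i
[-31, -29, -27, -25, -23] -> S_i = -31 + 2*i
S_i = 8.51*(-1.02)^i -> [8.51, -8.68, 8.85, -9.03, 9.21]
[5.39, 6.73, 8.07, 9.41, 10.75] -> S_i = 5.39 + 1.34*i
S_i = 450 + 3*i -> [450, 453, 456, 459, 462]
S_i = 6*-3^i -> [6, -18, 54, -162, 486]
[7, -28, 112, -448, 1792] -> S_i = 7*-4^i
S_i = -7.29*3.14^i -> [-7.29, -22.89, -71.88, -225.69, -708.67]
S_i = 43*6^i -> [43, 258, 1548, 9288, 55728]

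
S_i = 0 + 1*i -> [0, 1, 2, 3, 4]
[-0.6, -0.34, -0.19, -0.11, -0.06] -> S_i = -0.60*0.56^i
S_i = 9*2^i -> [9, 18, 36, 72, 144]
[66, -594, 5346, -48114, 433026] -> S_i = 66*-9^i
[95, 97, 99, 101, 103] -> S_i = 95 + 2*i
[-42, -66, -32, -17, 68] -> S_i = Random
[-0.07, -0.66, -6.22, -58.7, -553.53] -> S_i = -0.07*9.43^i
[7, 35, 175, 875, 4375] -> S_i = 7*5^i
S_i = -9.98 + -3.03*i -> [-9.98, -13.01, -16.04, -19.07, -22.1]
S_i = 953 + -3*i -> [953, 950, 947, 944, 941]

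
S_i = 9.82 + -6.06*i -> [9.82, 3.76, -2.3, -8.36, -14.42]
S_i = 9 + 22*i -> [9, 31, 53, 75, 97]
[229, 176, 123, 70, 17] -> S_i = 229 + -53*i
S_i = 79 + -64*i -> [79, 15, -49, -113, -177]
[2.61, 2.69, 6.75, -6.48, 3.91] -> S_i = Random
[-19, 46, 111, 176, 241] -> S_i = -19 + 65*i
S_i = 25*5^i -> [25, 125, 625, 3125, 15625]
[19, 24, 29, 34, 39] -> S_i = 19 + 5*i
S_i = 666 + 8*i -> [666, 674, 682, 690, 698]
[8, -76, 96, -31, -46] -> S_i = Random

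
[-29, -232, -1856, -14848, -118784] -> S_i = -29*8^i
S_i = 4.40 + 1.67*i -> [4.4, 6.07, 7.74, 9.41, 11.08]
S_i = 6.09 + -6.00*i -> [6.09, 0.09, -5.91, -11.91, -17.91]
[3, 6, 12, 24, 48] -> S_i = 3*2^i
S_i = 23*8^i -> [23, 184, 1472, 11776, 94208]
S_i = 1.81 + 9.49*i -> [1.81, 11.3, 20.79, 30.28, 39.77]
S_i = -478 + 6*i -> [-478, -472, -466, -460, -454]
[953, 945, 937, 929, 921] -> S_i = 953 + -8*i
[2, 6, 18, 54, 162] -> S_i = 2*3^i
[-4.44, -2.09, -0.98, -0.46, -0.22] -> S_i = -4.44*0.47^i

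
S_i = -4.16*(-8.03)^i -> [-4.16, 33.4, -268.24, 2153.97, -17296.39]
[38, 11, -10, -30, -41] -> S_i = Random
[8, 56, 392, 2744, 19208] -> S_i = 8*7^i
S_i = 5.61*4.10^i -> [5.61, 23.0, 94.3, 386.65, 1585.25]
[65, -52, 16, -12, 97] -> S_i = Random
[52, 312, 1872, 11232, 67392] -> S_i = 52*6^i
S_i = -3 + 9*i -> [-3, 6, 15, 24, 33]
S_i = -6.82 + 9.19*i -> [-6.82, 2.37, 11.56, 20.75, 29.94]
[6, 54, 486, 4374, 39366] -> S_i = 6*9^i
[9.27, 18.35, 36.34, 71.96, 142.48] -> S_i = 9.27*1.98^i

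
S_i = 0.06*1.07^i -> [0.06, 0.06, 0.07, 0.07, 0.08]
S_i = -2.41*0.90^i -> [-2.41, -2.17, -1.95, -1.76, -1.58]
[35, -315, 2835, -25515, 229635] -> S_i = 35*-9^i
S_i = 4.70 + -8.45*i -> [4.7, -3.75, -12.2, -20.65, -29.1]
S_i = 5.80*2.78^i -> [5.8, 16.12, 44.82, 124.61, 346.42]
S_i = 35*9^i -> [35, 315, 2835, 25515, 229635]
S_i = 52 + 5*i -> [52, 57, 62, 67, 72]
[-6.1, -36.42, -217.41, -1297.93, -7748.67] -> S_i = -6.10*5.97^i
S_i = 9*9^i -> [9, 81, 729, 6561, 59049]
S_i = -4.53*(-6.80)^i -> [-4.53, 30.8, -209.47, 1424.38, -9685.76]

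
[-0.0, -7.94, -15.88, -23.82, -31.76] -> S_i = -0.00 + -7.94*i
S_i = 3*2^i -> [3, 6, 12, 24, 48]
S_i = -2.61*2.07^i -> [-2.61, -5.4, -11.18, -23.15, -47.92]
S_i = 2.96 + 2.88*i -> [2.96, 5.84, 8.72, 11.6, 14.48]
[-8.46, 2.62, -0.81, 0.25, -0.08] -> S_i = -8.46*(-0.31)^i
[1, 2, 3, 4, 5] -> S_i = 1 + 1*i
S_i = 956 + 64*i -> [956, 1020, 1084, 1148, 1212]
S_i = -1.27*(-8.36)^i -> [-1.27, 10.62, -88.76, 742.03, -6203.39]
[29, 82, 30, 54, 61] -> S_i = Random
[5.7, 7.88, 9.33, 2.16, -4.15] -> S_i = Random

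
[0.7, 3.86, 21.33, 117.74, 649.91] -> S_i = 0.70*5.52^i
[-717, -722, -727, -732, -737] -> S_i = -717 + -5*i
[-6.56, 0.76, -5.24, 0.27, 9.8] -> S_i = Random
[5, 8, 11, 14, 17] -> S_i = 5 + 3*i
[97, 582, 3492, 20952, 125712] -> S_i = 97*6^i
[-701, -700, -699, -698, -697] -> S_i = -701 + 1*i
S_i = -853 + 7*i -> [-853, -846, -839, -832, -825]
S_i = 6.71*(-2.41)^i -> [6.71, -16.17, 38.97, -93.92, 226.36]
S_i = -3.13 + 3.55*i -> [-3.13, 0.42, 3.97, 7.52, 11.07]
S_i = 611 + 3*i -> [611, 614, 617, 620, 623]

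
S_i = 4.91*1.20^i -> [4.91, 5.89, 7.07, 8.48, 10.18]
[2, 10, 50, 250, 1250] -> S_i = 2*5^i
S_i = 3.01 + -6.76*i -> [3.01, -3.75, -10.51, -17.27, -24.03]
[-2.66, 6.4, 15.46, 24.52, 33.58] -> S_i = -2.66 + 9.06*i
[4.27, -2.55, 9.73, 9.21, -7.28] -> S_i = Random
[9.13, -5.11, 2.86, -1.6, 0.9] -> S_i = 9.13*(-0.56)^i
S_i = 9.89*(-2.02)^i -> [9.89, -19.98, 40.36, -81.52, 164.67]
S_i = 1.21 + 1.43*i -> [1.21, 2.64, 4.07, 5.5, 6.93]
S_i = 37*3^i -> [37, 111, 333, 999, 2997]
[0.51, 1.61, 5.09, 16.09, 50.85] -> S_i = 0.51*3.16^i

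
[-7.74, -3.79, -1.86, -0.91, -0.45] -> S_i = -7.74*0.49^i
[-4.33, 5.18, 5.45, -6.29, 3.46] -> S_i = Random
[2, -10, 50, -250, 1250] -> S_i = 2*-5^i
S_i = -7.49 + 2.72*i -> [-7.49, -4.77, -2.05, 0.67, 3.39]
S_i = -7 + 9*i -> [-7, 2, 11, 20, 29]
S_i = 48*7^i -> [48, 336, 2352, 16464, 115248]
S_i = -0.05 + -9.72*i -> [-0.05, -9.77, -19.49, -29.21, -38.93]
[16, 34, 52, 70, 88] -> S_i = 16 + 18*i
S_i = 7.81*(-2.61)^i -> [7.81, -20.38, 53.2, -138.86, 362.42]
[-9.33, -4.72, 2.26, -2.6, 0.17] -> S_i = Random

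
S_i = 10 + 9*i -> [10, 19, 28, 37, 46]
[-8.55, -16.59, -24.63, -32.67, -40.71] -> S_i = -8.55 + -8.04*i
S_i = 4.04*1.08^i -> [4.04, 4.36, 4.71, 5.09, 5.5]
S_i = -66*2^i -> [-66, -132, -264, -528, -1056]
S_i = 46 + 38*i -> [46, 84, 122, 160, 198]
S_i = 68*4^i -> [68, 272, 1088, 4352, 17408]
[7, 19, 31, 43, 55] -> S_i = 7 + 12*i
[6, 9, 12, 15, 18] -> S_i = 6 + 3*i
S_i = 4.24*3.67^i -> [4.24, 15.56, 57.11, 209.59, 769.18]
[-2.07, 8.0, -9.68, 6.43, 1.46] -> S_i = Random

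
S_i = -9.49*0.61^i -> [-9.49, -5.79, -3.53, -2.15, -1.31]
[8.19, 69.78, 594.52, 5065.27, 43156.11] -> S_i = 8.19*8.52^i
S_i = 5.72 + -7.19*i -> [5.72, -1.47, -8.66, -15.85, -23.04]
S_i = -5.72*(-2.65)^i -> [-5.72, 15.16, -40.17, 106.45, -282.08]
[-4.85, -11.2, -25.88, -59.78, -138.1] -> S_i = -4.85*2.31^i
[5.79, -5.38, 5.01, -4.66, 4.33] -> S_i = 5.79*(-0.93)^i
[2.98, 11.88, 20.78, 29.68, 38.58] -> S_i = 2.98 + 8.90*i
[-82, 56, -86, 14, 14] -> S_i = Random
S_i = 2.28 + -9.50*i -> [2.28, -7.22, -16.72, -26.22, -35.72]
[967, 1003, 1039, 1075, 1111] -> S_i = 967 + 36*i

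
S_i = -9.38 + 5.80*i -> [-9.38, -3.58, 2.22, 8.02, 13.82]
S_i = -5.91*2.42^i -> [-5.91, -14.3, -34.61, -83.76, -202.7]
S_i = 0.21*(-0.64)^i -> [0.21, -0.13, 0.09, -0.06, 0.04]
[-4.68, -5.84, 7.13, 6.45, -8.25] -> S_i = Random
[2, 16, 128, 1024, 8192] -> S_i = 2*8^i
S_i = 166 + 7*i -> [166, 173, 180, 187, 194]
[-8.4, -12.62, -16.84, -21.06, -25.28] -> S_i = -8.40 + -4.22*i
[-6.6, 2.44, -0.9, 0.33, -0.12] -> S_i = -6.60*(-0.37)^i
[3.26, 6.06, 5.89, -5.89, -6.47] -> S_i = Random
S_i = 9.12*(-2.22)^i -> [9.12, -20.25, 44.95, -99.78, 221.52]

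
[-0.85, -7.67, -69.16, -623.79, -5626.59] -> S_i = -0.85*9.02^i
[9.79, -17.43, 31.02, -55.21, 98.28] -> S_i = 9.79*(-1.78)^i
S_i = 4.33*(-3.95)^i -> [4.33, -17.1, 67.56, -266.86, 1054.09]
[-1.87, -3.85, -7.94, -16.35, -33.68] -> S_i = -1.87*2.06^i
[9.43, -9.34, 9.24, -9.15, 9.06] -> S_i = 9.43*(-0.99)^i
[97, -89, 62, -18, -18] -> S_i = Random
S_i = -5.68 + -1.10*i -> [-5.68, -6.78, -7.88, -8.98, -10.08]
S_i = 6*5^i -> [6, 30, 150, 750, 3750]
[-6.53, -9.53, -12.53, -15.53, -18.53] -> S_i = -6.53 + -3.00*i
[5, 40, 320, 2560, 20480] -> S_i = 5*8^i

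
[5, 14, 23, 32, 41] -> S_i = 5 + 9*i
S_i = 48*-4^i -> [48, -192, 768, -3072, 12288]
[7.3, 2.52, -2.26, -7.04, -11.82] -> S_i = 7.30 + -4.78*i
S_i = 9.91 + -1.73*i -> [9.91, 8.18, 6.45, 4.72, 2.99]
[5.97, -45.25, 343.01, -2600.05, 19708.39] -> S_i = 5.97*(-7.58)^i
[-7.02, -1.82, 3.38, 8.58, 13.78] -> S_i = -7.02 + 5.20*i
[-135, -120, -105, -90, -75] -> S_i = -135 + 15*i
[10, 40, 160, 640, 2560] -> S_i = 10*4^i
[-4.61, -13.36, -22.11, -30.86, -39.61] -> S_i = -4.61 + -8.75*i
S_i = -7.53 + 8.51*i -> [-7.53, 0.98, 9.49, 18.0, 26.51]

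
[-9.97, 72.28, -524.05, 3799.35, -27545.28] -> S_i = -9.97*(-7.25)^i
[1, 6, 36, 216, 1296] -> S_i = 1*6^i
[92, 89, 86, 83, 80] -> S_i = 92 + -3*i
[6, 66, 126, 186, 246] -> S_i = 6 + 60*i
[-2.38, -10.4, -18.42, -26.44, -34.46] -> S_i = -2.38 + -8.02*i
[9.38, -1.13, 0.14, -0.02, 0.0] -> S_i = 9.38*(-0.12)^i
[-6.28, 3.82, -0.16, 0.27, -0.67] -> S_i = Random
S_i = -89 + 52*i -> [-89, -37, 15, 67, 119]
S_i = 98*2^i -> [98, 196, 392, 784, 1568]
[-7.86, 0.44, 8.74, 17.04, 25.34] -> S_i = -7.86 + 8.30*i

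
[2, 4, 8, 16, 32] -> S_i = 2*2^i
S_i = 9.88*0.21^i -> [9.88, 2.07, 0.44, 0.09, 0.02]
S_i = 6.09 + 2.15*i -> [6.09, 8.24, 10.39, 12.54, 14.69]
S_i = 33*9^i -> [33, 297, 2673, 24057, 216513]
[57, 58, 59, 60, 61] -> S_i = 57 + 1*i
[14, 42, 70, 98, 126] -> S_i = 14 + 28*i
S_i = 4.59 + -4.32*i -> [4.59, 0.27, -4.05, -8.37, -12.69]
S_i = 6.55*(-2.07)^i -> [6.55, -13.56, 28.07, -58.1, 120.26]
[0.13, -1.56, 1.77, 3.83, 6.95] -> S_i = Random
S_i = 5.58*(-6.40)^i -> [5.58, -35.71, 228.56, -1462.76, 9361.69]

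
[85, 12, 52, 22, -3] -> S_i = Random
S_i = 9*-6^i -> [9, -54, 324, -1944, 11664]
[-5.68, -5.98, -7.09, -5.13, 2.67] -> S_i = Random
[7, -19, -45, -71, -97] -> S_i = 7 + -26*i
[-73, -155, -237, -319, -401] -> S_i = -73 + -82*i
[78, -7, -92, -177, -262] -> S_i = 78 + -85*i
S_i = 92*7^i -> [92, 644, 4508, 31556, 220892]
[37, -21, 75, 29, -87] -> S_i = Random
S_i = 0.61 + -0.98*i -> [0.61, -0.37, -1.35, -2.33, -3.31]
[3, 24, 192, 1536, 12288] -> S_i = 3*8^i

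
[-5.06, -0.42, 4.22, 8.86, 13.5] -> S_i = -5.06 + 4.64*i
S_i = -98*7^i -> [-98, -686, -4802, -33614, -235298]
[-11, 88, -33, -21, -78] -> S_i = Random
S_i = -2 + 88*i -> [-2, 86, 174, 262, 350]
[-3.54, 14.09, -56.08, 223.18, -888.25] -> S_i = -3.54*(-3.98)^i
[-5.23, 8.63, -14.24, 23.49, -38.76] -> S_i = -5.23*(-1.65)^i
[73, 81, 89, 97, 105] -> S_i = 73 + 8*i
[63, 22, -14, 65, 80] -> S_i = Random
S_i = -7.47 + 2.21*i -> [-7.47, -5.26, -3.05, -0.84, 1.37]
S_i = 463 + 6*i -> [463, 469, 475, 481, 487]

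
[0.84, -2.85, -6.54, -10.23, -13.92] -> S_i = 0.84 + -3.69*i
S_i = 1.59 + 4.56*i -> [1.59, 6.15, 10.71, 15.27, 19.83]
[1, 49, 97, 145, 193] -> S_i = 1 + 48*i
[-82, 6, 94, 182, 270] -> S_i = -82 + 88*i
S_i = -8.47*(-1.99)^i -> [-8.47, 16.86, -33.54, 66.75, -132.83]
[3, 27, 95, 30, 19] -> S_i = Random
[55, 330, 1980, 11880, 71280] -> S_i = 55*6^i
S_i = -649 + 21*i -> [-649, -628, -607, -586, -565]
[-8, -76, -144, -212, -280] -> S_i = -8 + -68*i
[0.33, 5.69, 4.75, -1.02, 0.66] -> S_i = Random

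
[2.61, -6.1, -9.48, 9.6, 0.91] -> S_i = Random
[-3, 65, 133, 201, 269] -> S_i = -3 + 68*i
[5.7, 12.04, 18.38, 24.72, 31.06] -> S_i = 5.70 + 6.34*i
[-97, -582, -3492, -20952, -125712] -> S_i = -97*6^i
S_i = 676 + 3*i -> [676, 679, 682, 685, 688]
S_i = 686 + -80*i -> [686, 606, 526, 446, 366]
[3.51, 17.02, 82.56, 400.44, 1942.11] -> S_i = 3.51*4.85^i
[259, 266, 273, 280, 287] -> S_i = 259 + 7*i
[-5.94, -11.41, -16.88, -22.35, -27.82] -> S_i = -5.94 + -5.47*i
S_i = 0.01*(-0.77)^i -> [0.01, -0.01, 0.01, -0.0, 0.0]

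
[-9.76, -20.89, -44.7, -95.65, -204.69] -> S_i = -9.76*2.14^i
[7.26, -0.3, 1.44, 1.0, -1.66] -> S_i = Random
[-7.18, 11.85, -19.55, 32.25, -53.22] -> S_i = -7.18*(-1.65)^i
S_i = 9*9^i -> [9, 81, 729, 6561, 59049]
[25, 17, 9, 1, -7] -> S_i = 25 + -8*i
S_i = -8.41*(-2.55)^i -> [-8.41, 21.45, -54.69, 139.45, -355.6]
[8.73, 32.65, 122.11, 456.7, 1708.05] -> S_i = 8.73*3.74^i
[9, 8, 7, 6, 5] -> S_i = 9 + -1*i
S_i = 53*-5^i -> [53, -265, 1325, -6625, 33125]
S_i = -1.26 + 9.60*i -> [-1.26, 8.34, 17.94, 27.54, 37.14]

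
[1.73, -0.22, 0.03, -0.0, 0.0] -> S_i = 1.73*(-0.13)^i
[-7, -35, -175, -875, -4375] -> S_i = -7*5^i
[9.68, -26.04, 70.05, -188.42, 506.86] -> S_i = 9.68*(-2.69)^i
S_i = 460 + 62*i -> [460, 522, 584, 646, 708]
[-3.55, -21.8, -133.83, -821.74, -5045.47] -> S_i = -3.55*6.14^i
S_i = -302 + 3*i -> [-302, -299, -296, -293, -290]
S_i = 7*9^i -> [7, 63, 567, 5103, 45927]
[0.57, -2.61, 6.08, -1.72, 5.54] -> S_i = Random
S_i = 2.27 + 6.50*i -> [2.27, 8.77, 15.27, 21.77, 28.27]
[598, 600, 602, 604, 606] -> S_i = 598 + 2*i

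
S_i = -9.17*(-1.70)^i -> [-9.17, 15.59, -26.5, 45.05, -76.59]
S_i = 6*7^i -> [6, 42, 294, 2058, 14406]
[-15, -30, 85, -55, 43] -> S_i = Random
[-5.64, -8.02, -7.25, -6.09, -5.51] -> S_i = Random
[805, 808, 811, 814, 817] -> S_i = 805 + 3*i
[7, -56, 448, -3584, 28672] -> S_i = 7*-8^i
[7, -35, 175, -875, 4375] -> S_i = 7*-5^i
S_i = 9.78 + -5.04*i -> [9.78, 4.74, -0.3, -5.34, -10.38]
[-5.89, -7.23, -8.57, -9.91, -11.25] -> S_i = -5.89 + -1.34*i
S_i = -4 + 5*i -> [-4, 1, 6, 11, 16]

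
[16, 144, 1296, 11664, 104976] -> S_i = 16*9^i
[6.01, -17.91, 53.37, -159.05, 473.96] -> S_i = 6.01*(-2.98)^i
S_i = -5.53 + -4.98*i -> [-5.53, -10.51, -15.49, -20.47, -25.45]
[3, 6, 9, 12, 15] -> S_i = 3 + 3*i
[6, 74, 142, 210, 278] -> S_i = 6 + 68*i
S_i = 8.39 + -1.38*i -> [8.39, 7.01, 5.63, 4.25, 2.87]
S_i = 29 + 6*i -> [29, 35, 41, 47, 53]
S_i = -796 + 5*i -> [-796, -791, -786, -781, -776]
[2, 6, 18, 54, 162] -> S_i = 2*3^i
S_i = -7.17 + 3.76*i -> [-7.17, -3.41, 0.35, 4.11, 7.87]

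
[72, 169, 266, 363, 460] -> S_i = 72 + 97*i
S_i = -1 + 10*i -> [-1, 9, 19, 29, 39]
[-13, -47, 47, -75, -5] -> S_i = Random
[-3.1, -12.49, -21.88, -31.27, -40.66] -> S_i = -3.10 + -9.39*i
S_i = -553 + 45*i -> [-553, -508, -463, -418, -373]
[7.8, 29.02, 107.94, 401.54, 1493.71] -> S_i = 7.80*3.72^i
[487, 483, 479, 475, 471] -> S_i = 487 + -4*i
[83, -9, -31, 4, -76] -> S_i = Random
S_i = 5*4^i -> [5, 20, 80, 320, 1280]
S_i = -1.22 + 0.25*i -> [-1.22, -0.97, -0.72, -0.47, -0.22]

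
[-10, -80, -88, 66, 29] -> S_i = Random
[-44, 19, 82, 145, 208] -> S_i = -44 + 63*i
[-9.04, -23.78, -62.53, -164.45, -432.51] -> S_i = -9.04*2.63^i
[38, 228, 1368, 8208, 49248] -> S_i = 38*6^i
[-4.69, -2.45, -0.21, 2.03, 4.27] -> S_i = -4.69 + 2.24*i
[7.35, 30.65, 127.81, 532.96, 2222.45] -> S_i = 7.35*4.17^i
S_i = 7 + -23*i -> [7, -16, -39, -62, -85]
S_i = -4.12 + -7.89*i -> [-4.12, -12.01, -19.9, -27.79, -35.68]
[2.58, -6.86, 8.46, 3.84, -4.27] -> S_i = Random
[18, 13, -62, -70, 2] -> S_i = Random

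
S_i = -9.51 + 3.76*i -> [-9.51, -5.75, -1.99, 1.77, 5.53]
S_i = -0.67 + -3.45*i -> [-0.67, -4.12, -7.57, -11.02, -14.47]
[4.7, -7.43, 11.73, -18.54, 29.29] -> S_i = 4.70*(-1.58)^i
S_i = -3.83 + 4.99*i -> [-3.83, 1.16, 6.15, 11.14, 16.13]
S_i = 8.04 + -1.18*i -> [8.04, 6.86, 5.68, 4.5, 3.32]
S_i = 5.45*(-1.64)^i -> [5.45, -8.94, 14.66, -24.04, 39.43]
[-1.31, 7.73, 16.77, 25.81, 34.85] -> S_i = -1.31 + 9.04*i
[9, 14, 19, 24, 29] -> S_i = 9 + 5*i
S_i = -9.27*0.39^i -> [-9.27, -3.62, -1.41, -0.55, -0.21]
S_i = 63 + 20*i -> [63, 83, 103, 123, 143]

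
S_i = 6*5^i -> [6, 30, 150, 750, 3750]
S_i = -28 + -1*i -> [-28, -29, -30, -31, -32]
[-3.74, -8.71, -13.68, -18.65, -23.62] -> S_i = -3.74 + -4.97*i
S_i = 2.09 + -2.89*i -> [2.09, -0.8, -3.69, -6.58, -9.47]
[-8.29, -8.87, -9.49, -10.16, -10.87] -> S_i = -8.29*1.07^i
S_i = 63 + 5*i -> [63, 68, 73, 78, 83]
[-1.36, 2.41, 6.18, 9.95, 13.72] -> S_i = -1.36 + 3.77*i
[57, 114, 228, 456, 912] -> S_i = 57*2^i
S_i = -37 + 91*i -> [-37, 54, 145, 236, 327]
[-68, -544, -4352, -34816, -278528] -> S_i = -68*8^i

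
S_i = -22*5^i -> [-22, -110, -550, -2750, -13750]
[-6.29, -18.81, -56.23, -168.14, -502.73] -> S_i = -6.29*2.99^i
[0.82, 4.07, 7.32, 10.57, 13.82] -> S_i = 0.82 + 3.25*i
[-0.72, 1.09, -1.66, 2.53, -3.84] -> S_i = -0.72*(-1.52)^i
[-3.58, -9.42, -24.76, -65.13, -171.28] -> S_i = -3.58*2.63^i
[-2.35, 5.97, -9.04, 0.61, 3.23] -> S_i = Random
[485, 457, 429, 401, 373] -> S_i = 485 + -28*i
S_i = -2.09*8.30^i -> [-2.09, -17.35, -143.98, -1195.03, -9918.79]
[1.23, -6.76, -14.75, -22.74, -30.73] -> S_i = 1.23 + -7.99*i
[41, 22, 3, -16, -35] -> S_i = 41 + -19*i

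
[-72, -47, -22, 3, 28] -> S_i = -72 + 25*i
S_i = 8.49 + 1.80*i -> [8.49, 10.29, 12.09, 13.89, 15.69]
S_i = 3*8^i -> [3, 24, 192, 1536, 12288]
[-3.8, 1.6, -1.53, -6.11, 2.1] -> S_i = Random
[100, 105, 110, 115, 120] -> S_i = 100 + 5*i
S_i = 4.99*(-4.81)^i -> [4.99, -24.0, 115.45, -555.31, 2671.04]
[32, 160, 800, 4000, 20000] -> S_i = 32*5^i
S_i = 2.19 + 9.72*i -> [2.19, 11.91, 21.63, 31.35, 41.07]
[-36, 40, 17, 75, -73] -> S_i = Random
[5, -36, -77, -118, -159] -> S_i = 5 + -41*i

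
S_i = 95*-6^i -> [95, -570, 3420, -20520, 123120]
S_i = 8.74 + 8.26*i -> [8.74, 17.0, 25.26, 33.52, 41.78]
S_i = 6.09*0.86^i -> [6.09, 5.24, 4.5, 3.87, 3.33]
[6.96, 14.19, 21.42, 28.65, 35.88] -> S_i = 6.96 + 7.23*i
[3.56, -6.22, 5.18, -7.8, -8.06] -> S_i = Random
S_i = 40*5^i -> [40, 200, 1000, 5000, 25000]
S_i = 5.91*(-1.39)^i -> [5.91, -8.21, 11.42, -15.87, 22.06]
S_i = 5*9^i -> [5, 45, 405, 3645, 32805]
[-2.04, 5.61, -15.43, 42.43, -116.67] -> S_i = -2.04*(-2.75)^i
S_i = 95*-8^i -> [95, -760, 6080, -48640, 389120]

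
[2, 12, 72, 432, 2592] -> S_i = 2*6^i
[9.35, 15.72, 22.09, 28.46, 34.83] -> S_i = 9.35 + 6.37*i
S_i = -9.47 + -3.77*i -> [-9.47, -13.24, -17.01, -20.78, -24.55]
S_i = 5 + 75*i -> [5, 80, 155, 230, 305]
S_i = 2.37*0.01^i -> [2.37, 0.02, 0.0, 0.0, 0.0]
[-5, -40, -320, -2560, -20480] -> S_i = -5*8^i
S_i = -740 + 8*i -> [-740, -732, -724, -716, -708]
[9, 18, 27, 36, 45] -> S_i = 9 + 9*i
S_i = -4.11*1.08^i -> [-4.11, -4.44, -4.79, -5.18, -5.59]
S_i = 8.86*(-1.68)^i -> [8.86, -14.88, 25.01, -42.01, 70.58]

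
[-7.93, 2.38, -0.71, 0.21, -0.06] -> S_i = -7.93*(-0.30)^i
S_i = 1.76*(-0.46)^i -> [1.76, -0.81, 0.37, -0.17, 0.08]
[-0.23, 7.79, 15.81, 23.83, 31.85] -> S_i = -0.23 + 8.02*i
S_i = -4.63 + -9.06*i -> [-4.63, -13.69, -22.75, -31.81, -40.87]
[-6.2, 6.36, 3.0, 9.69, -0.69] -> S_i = Random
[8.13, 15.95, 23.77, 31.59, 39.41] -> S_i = 8.13 + 7.82*i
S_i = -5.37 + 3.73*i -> [-5.37, -1.64, 2.09, 5.82, 9.55]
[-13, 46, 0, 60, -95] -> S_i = Random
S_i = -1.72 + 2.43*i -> [-1.72, 0.71, 3.14, 5.57, 8.0]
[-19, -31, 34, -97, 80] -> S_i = Random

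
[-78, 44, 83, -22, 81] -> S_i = Random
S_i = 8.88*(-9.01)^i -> [8.88, -80.01, 720.88, -6495.12, 58521.05]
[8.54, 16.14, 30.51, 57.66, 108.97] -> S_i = 8.54*1.89^i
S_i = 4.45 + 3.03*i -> [4.45, 7.48, 10.51, 13.54, 16.57]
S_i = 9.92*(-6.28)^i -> [9.92, -62.3, 391.23, -2456.92, 15429.44]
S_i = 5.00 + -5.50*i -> [5.0, -0.5, -6.0, -11.5, -17.0]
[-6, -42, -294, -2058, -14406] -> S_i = -6*7^i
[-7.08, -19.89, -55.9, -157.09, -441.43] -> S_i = -7.08*2.81^i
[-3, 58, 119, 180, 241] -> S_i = -3 + 61*i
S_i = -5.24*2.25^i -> [-5.24, -11.79, -26.53, -59.69, -134.3]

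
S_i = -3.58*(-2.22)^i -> [-3.58, 7.95, -17.64, 39.17, -86.96]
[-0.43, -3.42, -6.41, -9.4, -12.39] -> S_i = -0.43 + -2.99*i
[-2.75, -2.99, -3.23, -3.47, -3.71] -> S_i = -2.75 + -0.24*i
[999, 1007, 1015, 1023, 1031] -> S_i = 999 + 8*i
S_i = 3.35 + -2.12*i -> [3.35, 1.23, -0.89, -3.01, -5.13]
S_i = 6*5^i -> [6, 30, 150, 750, 3750]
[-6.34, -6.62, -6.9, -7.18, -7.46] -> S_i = -6.34 + -0.28*i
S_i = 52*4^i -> [52, 208, 832, 3328, 13312]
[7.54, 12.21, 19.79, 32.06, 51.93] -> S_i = 7.54*1.62^i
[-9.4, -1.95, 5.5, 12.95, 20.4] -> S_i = -9.40 + 7.45*i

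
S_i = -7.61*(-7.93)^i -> [-7.61, 60.35, -478.55, 3794.93, -30093.83]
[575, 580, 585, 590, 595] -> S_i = 575 + 5*i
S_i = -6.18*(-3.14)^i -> [-6.18, 19.41, -60.93, 191.33, -600.77]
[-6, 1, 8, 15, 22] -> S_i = -6 + 7*i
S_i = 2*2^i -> [2, 4, 8, 16, 32]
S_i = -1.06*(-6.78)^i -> [-1.06, 7.19, -48.73, 330.37, -2239.88]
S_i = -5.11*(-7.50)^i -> [-5.11, 38.33, -287.44, 2155.78, -16168.36]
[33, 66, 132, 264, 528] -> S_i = 33*2^i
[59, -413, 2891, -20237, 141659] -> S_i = 59*-7^i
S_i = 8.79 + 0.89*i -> [8.79, 9.68, 10.57, 11.46, 12.35]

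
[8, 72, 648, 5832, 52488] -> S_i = 8*9^i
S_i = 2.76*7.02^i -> [2.76, 19.38, 136.01, 954.82, 6702.82]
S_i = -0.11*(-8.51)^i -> [-0.11, 0.94, -7.97, 67.79, -576.91]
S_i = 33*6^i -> [33, 198, 1188, 7128, 42768]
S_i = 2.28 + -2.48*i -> [2.28, -0.2, -2.68, -5.16, -7.64]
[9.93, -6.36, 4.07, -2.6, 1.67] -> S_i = 9.93*(-0.64)^i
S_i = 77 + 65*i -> [77, 142, 207, 272, 337]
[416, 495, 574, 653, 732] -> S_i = 416 + 79*i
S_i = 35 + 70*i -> [35, 105, 175, 245, 315]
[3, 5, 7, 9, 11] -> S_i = 3 + 2*i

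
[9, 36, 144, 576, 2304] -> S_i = 9*4^i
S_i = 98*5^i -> [98, 490, 2450, 12250, 61250]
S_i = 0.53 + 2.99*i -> [0.53, 3.52, 6.51, 9.5, 12.49]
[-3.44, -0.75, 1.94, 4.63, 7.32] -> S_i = -3.44 + 2.69*i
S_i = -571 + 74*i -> [-571, -497, -423, -349, -275]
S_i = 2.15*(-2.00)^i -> [2.15, -4.3, 8.6, -17.2, 34.4]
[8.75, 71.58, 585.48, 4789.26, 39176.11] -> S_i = 8.75*8.18^i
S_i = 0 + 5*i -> [0, 5, 10, 15, 20]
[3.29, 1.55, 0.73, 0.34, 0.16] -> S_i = 3.29*0.47^i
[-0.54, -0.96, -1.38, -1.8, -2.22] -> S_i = -0.54 + -0.42*i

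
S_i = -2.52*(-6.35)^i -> [-2.52, 16.0, -101.61, 645.24, -4097.28]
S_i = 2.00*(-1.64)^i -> [2.0, -3.28, 5.38, -8.82, 14.47]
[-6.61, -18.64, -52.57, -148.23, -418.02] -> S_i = -6.61*2.82^i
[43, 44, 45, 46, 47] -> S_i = 43 + 1*i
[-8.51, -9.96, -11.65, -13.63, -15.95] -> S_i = -8.51*1.17^i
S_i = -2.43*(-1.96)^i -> [-2.43, 4.76, -9.34, 18.3, -35.86]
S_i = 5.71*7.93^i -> [5.71, 45.28, 359.07, 2847.45, 22580.26]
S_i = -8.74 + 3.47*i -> [-8.74, -5.27, -1.8, 1.67, 5.14]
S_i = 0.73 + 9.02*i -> [0.73, 9.75, 18.77, 27.79, 36.81]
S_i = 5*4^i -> [5, 20, 80, 320, 1280]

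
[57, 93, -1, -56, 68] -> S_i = Random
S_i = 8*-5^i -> [8, -40, 200, -1000, 5000]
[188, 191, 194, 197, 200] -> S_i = 188 + 3*i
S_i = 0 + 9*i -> [0, 9, 18, 27, 36]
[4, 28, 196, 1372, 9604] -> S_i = 4*7^i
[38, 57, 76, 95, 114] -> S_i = 38 + 19*i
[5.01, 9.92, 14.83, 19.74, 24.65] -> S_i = 5.01 + 4.91*i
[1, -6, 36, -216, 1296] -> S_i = 1*-6^i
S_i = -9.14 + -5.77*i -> [-9.14, -14.91, -20.68, -26.45, -32.22]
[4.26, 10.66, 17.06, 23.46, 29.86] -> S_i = 4.26 + 6.40*i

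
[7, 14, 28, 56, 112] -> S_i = 7*2^i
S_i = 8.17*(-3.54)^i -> [8.17, -28.92, 102.38, -362.44, 1283.02]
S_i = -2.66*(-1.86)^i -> [-2.66, 4.95, -9.2, 17.12, -31.84]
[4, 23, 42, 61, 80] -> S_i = 4 + 19*i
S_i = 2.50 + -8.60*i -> [2.5, -6.1, -14.7, -23.3, -31.9]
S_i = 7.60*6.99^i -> [7.6, 53.12, 371.34, 2595.64, 18143.55]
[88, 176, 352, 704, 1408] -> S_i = 88*2^i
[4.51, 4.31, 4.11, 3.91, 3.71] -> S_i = 4.51 + -0.20*i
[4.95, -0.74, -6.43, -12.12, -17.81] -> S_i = 4.95 + -5.69*i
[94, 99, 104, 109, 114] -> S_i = 94 + 5*i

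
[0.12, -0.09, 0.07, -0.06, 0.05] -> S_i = 0.12*(-0.79)^i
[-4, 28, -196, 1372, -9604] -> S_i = -4*-7^i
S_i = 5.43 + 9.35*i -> [5.43, 14.78, 24.13, 33.48, 42.83]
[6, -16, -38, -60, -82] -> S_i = 6 + -22*i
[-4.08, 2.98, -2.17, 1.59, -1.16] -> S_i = -4.08*(-0.73)^i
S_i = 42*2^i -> [42, 84, 168, 336, 672]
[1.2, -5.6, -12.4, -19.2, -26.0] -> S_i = 1.20 + -6.80*i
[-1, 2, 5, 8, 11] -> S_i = -1 + 3*i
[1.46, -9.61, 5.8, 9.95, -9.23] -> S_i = Random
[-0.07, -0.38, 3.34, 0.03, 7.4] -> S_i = Random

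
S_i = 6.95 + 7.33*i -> [6.95, 14.28, 21.61, 28.94, 36.27]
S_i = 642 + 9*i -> [642, 651, 660, 669, 678]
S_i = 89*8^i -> [89, 712, 5696, 45568, 364544]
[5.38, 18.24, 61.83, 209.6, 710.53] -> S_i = 5.38*3.39^i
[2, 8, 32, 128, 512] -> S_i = 2*4^i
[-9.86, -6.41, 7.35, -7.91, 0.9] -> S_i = Random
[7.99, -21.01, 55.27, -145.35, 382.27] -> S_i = 7.99*(-2.63)^i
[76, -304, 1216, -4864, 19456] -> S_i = 76*-4^i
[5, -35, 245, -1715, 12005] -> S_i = 5*-7^i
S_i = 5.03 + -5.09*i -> [5.03, -0.06, -5.15, -10.24, -15.33]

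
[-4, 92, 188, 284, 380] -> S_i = -4 + 96*i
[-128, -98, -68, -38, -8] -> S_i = -128 + 30*i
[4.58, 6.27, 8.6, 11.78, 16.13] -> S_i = 4.58*1.37^i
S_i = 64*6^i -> [64, 384, 2304, 13824, 82944]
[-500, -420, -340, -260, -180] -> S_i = -500 + 80*i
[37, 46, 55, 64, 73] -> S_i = 37 + 9*i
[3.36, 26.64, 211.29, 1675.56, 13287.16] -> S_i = 3.36*7.93^i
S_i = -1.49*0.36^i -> [-1.49, -0.54, -0.19, -0.07, -0.03]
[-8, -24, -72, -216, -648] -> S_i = -8*3^i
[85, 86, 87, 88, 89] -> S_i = 85 + 1*i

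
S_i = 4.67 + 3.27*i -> [4.67, 7.94, 11.21, 14.48, 17.75]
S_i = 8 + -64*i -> [8, -56, -120, -184, -248]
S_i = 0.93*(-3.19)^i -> [0.93, -2.97, 9.46, -30.19, 96.3]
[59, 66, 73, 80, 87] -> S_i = 59 + 7*i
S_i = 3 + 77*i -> [3, 80, 157, 234, 311]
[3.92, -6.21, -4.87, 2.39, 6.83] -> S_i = Random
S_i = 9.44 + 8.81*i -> [9.44, 18.25, 27.06, 35.87, 44.68]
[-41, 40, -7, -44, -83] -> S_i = Random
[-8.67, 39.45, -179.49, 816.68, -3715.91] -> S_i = -8.67*(-4.55)^i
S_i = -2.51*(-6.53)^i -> [-2.51, 16.39, -107.03, 698.9, -4563.8]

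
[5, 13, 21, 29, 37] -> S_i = 5 + 8*i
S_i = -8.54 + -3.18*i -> [-8.54, -11.72, -14.9, -18.08, -21.26]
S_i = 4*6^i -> [4, 24, 144, 864, 5184]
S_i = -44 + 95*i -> [-44, 51, 146, 241, 336]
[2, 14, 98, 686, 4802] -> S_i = 2*7^i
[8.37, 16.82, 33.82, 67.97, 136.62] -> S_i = 8.37*2.01^i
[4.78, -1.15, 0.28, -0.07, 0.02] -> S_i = 4.78*(-0.24)^i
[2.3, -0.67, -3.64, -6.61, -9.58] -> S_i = 2.30 + -2.97*i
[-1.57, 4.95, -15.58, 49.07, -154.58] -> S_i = -1.57*(-3.15)^i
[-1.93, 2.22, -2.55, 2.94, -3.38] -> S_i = -1.93*(-1.15)^i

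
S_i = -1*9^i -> [-1, -9, -81, -729, -6561]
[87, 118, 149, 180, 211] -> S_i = 87 + 31*i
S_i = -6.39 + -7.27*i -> [-6.39, -13.66, -20.93, -28.2, -35.47]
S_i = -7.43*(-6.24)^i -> [-7.43, 46.36, -289.31, 1805.27, -11264.9]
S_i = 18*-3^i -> [18, -54, 162, -486, 1458]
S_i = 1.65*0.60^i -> [1.65, 0.99, 0.59, 0.36, 0.21]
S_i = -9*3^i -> [-9, -27, -81, -243, -729]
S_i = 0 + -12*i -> [0, -12, -24, -36, -48]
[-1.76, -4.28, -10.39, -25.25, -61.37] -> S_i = -1.76*2.43^i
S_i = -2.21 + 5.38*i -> [-2.21, 3.17, 8.55, 13.93, 19.31]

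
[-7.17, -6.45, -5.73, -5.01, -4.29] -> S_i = -7.17 + 0.72*i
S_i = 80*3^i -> [80, 240, 720, 2160, 6480]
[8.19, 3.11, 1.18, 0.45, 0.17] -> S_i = 8.19*0.38^i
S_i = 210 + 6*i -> [210, 216, 222, 228, 234]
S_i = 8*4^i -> [8, 32, 128, 512, 2048]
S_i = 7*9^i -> [7, 63, 567, 5103, 45927]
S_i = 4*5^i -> [4, 20, 100, 500, 2500]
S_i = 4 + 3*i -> [4, 7, 10, 13, 16]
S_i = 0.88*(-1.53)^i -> [0.88, -1.35, 2.06, -3.15, 4.82]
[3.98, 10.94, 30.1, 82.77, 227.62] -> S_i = 3.98*2.75^i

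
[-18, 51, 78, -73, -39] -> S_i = Random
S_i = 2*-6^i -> [2, -12, 72, -432, 2592]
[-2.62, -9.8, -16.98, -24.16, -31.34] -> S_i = -2.62 + -7.18*i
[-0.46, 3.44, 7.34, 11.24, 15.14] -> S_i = -0.46 + 3.90*i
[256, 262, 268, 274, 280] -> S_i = 256 + 6*i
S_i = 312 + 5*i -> [312, 317, 322, 327, 332]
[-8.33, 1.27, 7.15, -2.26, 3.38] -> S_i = Random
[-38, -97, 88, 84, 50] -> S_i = Random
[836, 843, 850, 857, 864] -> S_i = 836 + 7*i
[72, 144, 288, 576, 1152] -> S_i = 72*2^i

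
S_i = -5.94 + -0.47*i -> [-5.94, -6.41, -6.88, -7.35, -7.82]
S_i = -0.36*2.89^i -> [-0.36, -1.04, -3.01, -8.69, -25.11]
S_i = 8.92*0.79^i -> [8.92, 7.05, 5.57, 4.4, 3.47]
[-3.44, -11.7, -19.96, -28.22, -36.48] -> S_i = -3.44 + -8.26*i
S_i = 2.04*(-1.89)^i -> [2.04, -3.86, 7.29, -13.77, 26.03]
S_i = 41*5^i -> [41, 205, 1025, 5125, 25625]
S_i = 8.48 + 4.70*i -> [8.48, 13.18, 17.88, 22.58, 27.28]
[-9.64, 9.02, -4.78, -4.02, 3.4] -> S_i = Random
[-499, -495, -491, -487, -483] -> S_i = -499 + 4*i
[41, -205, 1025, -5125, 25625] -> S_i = 41*-5^i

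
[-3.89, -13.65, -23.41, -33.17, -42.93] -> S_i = -3.89 + -9.76*i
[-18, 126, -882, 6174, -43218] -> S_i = -18*-7^i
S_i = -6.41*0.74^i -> [-6.41, -4.74, -3.51, -2.6, -1.92]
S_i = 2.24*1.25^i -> [2.24, 2.8, 3.5, 4.38, 5.47]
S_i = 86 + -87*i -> [86, -1, -88, -175, -262]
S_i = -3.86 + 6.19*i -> [-3.86, 2.33, 8.52, 14.71, 20.9]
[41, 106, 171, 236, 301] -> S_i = 41 + 65*i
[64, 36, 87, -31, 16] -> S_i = Random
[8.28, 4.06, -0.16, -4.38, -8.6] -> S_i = 8.28 + -4.22*i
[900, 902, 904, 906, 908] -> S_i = 900 + 2*i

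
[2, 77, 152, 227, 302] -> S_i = 2 + 75*i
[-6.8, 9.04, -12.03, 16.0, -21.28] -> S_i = -6.80*(-1.33)^i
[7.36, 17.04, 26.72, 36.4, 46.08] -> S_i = 7.36 + 9.68*i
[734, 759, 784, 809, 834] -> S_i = 734 + 25*i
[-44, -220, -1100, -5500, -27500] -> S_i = -44*5^i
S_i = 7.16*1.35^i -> [7.16, 9.67, 13.05, 17.62, 23.78]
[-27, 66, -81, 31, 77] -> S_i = Random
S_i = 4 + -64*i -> [4, -60, -124, -188, -252]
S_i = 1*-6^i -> [1, -6, 36, -216, 1296]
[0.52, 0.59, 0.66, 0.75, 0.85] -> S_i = 0.52*1.13^i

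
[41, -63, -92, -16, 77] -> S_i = Random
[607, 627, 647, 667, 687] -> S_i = 607 + 20*i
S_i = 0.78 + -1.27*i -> [0.78, -0.49, -1.76, -3.03, -4.3]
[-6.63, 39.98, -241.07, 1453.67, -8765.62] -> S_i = -6.63*(-6.03)^i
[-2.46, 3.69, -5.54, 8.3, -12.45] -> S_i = -2.46*(-1.50)^i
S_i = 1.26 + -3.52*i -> [1.26, -2.26, -5.78, -9.3, -12.82]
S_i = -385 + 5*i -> [-385, -380, -375, -370, -365]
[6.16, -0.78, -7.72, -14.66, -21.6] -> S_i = 6.16 + -6.94*i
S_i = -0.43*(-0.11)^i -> [-0.43, 0.05, -0.01, 0.0, -0.0]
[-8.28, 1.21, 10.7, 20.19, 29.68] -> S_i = -8.28 + 9.49*i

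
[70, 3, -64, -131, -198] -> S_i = 70 + -67*i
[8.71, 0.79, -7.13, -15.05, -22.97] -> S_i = 8.71 + -7.92*i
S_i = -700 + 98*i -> [-700, -602, -504, -406, -308]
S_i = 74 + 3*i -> [74, 77, 80, 83, 86]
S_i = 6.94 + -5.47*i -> [6.94, 1.47, -4.0, -9.47, -14.94]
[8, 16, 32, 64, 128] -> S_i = 8*2^i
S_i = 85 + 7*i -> [85, 92, 99, 106, 113]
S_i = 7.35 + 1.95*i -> [7.35, 9.3, 11.25, 13.2, 15.15]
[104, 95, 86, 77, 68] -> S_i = 104 + -9*i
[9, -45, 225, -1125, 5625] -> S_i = 9*-5^i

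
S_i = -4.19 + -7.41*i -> [-4.19, -11.6, -19.01, -26.42, -33.83]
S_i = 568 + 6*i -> [568, 574, 580, 586, 592]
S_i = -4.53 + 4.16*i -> [-4.53, -0.37, 3.79, 7.95, 12.11]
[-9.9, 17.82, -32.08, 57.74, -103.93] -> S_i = -9.90*(-1.80)^i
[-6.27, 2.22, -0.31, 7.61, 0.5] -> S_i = Random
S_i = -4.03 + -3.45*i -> [-4.03, -7.48, -10.93, -14.38, -17.83]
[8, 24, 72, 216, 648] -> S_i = 8*3^i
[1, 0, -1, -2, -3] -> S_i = 1 + -1*i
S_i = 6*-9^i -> [6, -54, 486, -4374, 39366]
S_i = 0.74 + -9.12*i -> [0.74, -8.38, -17.5, -26.62, -35.74]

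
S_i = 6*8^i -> [6, 48, 384, 3072, 24576]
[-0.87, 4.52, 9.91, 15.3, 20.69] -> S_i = -0.87 + 5.39*i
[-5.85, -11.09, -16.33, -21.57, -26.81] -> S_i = -5.85 + -5.24*i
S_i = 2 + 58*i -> [2, 60, 118, 176, 234]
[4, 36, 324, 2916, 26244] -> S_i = 4*9^i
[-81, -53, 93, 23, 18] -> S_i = Random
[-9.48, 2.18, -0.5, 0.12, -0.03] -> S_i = -9.48*(-0.23)^i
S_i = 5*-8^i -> [5, -40, 320, -2560, 20480]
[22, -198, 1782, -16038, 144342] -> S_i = 22*-9^i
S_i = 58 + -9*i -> [58, 49, 40, 31, 22]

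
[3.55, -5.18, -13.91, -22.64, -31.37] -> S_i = 3.55 + -8.73*i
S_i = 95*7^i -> [95, 665, 4655, 32585, 228095]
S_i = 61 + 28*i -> [61, 89, 117, 145, 173]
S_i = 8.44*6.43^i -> [8.44, 54.27, 348.95, 2243.75, 14427.34]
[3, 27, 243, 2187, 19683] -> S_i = 3*9^i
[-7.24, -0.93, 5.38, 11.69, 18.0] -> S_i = -7.24 + 6.31*i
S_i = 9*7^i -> [9, 63, 441, 3087, 21609]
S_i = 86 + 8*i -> [86, 94, 102, 110, 118]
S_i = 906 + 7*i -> [906, 913, 920, 927, 934]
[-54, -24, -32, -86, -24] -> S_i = Random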